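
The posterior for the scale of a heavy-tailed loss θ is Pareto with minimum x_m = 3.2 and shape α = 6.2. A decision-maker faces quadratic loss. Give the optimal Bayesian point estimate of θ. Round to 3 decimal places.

3.815

The Pareto density is strictly decreasing on [x_m, ∞), so the mode is x_m = 3.200.
Mean = α·x_m/(α−1) = 6.2·3.2/5.2 = 3.815.
Quadratic loss ⇒ the optimal estimator is the posterior mean.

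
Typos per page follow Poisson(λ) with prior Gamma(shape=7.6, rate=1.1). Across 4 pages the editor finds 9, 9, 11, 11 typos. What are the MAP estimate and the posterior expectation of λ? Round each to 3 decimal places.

λ_MAP = 9.137, E[λ|data] = 9.333

Σ counts = 40. Posterior: Gamma(shape = 7.6+40 = 47.6, rate = 1.1+4 = 5.1).
Mode = (α−1)/β = 46.6/5.1 = 9.137.
Mean = α/β = 47.6/5.1 = 9.333.
Right-skewed posterior ⇒ mode < mean.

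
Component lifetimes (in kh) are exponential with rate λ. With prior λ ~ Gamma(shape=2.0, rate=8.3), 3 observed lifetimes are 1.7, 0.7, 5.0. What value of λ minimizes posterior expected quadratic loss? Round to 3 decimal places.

Σ times = 7.4. Posterior: Gamma(shape = 2.0+3 = 5.0, rate = 8.3+7.4 = 15.7).
Mode = (α−1)/β = 4.0/15.7 = 0.255.
Mean = α/β = 5.0/15.7 = 0.318.
Quadratic loss ⇒ the optimal estimator is the posterior mean.

0.318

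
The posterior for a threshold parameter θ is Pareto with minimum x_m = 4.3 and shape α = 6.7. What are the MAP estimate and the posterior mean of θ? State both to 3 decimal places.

MAP = 4.300, posterior mean = 5.054

The Pareto density is strictly decreasing on [x_m, ∞), so the mode is x_m = 4.300.
Mean = α·x_m/(α−1) = 6.7·4.3/5.7 = 5.054.
The mean is pulled above the mode by the posterior's right skew.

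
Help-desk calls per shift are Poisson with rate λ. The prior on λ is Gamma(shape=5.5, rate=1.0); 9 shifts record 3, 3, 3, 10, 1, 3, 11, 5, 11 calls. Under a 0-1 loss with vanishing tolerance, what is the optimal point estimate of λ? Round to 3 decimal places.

Σ counts = 50. Posterior: Gamma(shape = 5.5+50 = 55.5, rate = 1.0+9 = 10.0).
Mode = (α−1)/β = 54.5/10.0 = 5.450.
Mean = α/β = 55.5/10.0 = 5.550.
This is the posterior mode — the MAP estimate.

5.450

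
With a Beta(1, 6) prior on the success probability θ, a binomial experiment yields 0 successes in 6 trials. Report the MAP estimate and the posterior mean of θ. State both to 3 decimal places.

MAP = 0.000; posterior mean = 0.077

Posterior: Beta(1+0, 6+6) = Beta(1, 12).
Since α = 1 ≤ 1 and β > 1, the Beta density is monotone decreasing on [0,1]; the mode is at 0.
Mean = 1/(1+12) = 0.077.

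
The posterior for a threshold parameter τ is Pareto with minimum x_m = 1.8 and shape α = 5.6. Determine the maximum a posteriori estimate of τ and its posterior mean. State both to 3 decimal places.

MAP: 1.800. Posterior mean: 2.191.

The Pareto density is strictly decreasing on [x_m, ∞), so the mode is x_m = 1.800.
Mean = α·x_m/(α−1) = 5.6·1.8/4.6 = 2.191.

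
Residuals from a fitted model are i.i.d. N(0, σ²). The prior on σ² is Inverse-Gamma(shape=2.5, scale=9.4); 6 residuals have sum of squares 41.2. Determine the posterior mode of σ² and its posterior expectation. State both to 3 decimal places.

Posterior: Inverse-Gamma(shape = 2.5+6/2 = 5.5, scale = 9.4+41.2/2 = 30.0).
Mode = β/(α+1) = 30.0/6.5 = 4.615.
Mean = β/(α−1) = 30.0/4.5 = 6.667.

MAP = 4.615; posterior mean = 6.667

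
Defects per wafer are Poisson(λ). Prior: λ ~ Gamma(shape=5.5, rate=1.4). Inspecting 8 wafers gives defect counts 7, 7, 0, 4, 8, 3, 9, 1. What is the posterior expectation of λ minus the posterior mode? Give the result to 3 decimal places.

0.106

Σ counts = 39. Posterior: Gamma(shape = 5.5+39 = 44.5, rate = 1.4+8 = 9.4).
Mode = (α−1)/β = 43.5/9.4 = 4.628.
Mean = α/β = 44.5/9.4 = 4.734.
Difference = 4.734 − 4.628 = 0.106.
Mean > mode: the posterior has a right tail.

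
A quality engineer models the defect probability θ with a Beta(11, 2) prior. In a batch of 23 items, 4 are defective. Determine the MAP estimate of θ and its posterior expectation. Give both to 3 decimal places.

Posterior: Beta(11+4, 2+19) = Beta(15, 21).
Mode = (15−1)/(15+21−2) = 14/34 = 0.412.
Mean = 15/(15+21) = 15/36 = 0.417.

MAP estimate = 0.412, posterior expectation = 0.417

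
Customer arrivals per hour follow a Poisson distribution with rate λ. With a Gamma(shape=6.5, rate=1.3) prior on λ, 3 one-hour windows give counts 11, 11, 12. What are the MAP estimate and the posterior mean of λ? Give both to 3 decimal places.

Σ counts = 34. Posterior: Gamma(shape = 6.5+34 = 40.5, rate = 1.3+3 = 4.3).
Mode = (α−1)/β = 39.5/4.3 = 9.186.
Mean = α/β = 40.5/4.3 = 9.419.

λ_MAP = 9.186, E[λ|data] = 9.419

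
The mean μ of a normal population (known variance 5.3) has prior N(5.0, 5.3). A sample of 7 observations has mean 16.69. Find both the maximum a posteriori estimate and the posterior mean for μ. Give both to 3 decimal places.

MAP: 15.229. Posterior mean: 15.229.

Posterior for μ is Normal. Precision-weighted mean: (1/5.3·5.0 + 7/5.3·16.69) / (1/5.3 + 7/5.3) = 15.229.
A Normal posterior is symmetric, so mode = mean.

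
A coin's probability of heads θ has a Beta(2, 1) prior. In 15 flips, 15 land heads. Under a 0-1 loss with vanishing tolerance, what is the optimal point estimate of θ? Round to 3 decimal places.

1.000

Posterior: Beta(2+15, 1+0) = Beta(17, 1).
Since β = 1 ≤ 1 and α > 1, the Beta density is monotone increasing on [0,1]; the mode is at 1.
Mean = 17/(17+1) = 0.944.
This is the posterior mode — the MAP estimate.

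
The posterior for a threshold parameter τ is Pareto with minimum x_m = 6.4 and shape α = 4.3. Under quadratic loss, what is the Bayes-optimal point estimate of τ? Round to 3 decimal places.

8.339

The Pareto density is strictly decreasing on [x_m, ∞), so the mode is x_m = 6.400.
Mean = α·x_m/(α−1) = 4.3·6.4/3.3 = 8.339.
Quadratic loss ⇒ the optimal estimator is the posterior mean.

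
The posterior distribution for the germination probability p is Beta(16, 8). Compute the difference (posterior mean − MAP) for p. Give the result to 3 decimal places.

-0.015

Mode = (16−1)/(16+8−2) = 15/22 = 0.682.
Mean = 16/(16+8) = 16/24 = 0.667.
Difference = 0.667 − 0.682 = -0.015.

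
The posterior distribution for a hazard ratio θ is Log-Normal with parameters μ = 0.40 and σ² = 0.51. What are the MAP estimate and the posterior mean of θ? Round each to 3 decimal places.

MAP = 0.896, posterior mean = 1.925

Mode = exp(μ − σ²) = exp(-0.11) = 0.896.
Mean = exp(μ + σ²/2) = exp(0.655) = 1.925.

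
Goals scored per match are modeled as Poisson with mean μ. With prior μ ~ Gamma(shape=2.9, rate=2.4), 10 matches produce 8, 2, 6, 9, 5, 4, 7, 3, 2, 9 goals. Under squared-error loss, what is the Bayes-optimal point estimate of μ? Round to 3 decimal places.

4.669

Σ counts = 55. Posterior: Gamma(shape = 2.9+55 = 57.9, rate = 2.4+10 = 12.4).
Mode = (α−1)/β = 56.9/12.4 = 4.589.
Mean = α/β = 57.9/12.4 = 4.669.
Squared-error loss ⇒ the optimal estimator is the posterior mean.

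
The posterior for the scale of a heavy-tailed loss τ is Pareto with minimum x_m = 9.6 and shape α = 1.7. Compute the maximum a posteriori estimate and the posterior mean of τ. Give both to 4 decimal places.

The Pareto density is strictly decreasing on [x_m, ∞), so the mode is x_m = 9.6000.
Mean = α·x_m/(α−1) = 1.7·9.6/0.7 = 23.3143.

τ_MAP = 9.6000, E[τ|data] = 23.3143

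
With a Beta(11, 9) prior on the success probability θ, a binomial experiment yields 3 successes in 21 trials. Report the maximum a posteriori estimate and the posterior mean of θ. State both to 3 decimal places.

Posterior: Beta(11+3, 9+18) = Beta(14, 27).
Mode = (14−1)/(14+27−2) = 13/39 = 0.333.
Mean = 14/(14+27) = 14/41 = 0.341.
Right-skewed posterior ⇒ mode < mean.

maximum a posteriori estimate = 0.333, posterior mean = 0.341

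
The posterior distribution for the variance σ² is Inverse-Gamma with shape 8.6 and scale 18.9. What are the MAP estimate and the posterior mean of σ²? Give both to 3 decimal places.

σ²_MAP = 1.969, E[σ²|data] = 2.487

Mode = β/(α+1) = 18.9/9.6 = 1.969.
Mean = β/(α−1) = 18.9/7.6 = 2.487.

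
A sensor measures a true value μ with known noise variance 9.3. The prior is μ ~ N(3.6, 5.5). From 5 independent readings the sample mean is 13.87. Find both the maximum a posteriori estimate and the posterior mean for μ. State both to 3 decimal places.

MAP = 11.275, posterior mean = 11.275

Posterior for μ is Normal. Precision-weighted mean: (1/5.5·3.6 + 5/9.3·13.87) / (1/5.5 + 5/9.3) = 11.275.
A Normal posterior is symmetric, so mode = mean.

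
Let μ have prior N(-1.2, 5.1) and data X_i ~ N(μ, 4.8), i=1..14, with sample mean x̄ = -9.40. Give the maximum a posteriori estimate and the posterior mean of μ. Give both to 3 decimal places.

Posterior for μ is Normal. Precision-weighted mean: (1/5.1·-1.2 + 14/4.8·-9.40) / (1/5.1 + 14/4.8) = -8.883.
A Normal posterior is symmetric, so mode = mean.

MAP = -8.883, posterior mean = -8.883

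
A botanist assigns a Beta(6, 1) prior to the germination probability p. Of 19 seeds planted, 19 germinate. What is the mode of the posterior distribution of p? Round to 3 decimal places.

1.000

Posterior: Beta(6+19, 1+0) = Beta(25, 1).
Since β = 1 ≤ 1 and α > 1, the Beta density is monotone increasing on [0,1]; the mode is at 1.
Mean = 25/(25+1) = 0.962.
This is the posterior mode — the MAP estimate.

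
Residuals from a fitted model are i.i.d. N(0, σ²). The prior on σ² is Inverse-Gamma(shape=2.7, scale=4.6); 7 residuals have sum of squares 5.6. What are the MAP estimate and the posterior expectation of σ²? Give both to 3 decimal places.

MAP = 1.028; posterior mean = 1.423

Posterior: Inverse-Gamma(shape = 2.7+7/2 = 6.2, scale = 4.6+5.6/2 = 7.4).
Mode = β/(α+1) = 7.4/7.2 = 1.028.
Mean = β/(α−1) = 7.4/5.2 = 1.423.
Right-skewed posterior ⇒ mode < mean.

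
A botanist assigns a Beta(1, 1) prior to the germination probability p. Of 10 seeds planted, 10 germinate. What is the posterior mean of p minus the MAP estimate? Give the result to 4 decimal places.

-0.0833

Posterior: Beta(1+10, 1+0) = Beta(11, 1).
Since β = 1 ≤ 1 and α > 1, the Beta density is monotone increasing on [0,1]; the mode is at 1.
Mean = 11/(11+1) = 0.9167.
Difference = 0.9167 − 1.0000 = -0.0833.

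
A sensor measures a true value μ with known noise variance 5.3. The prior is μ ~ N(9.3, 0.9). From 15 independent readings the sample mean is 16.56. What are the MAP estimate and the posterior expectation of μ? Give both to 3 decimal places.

MAP estimate = 14.513, posterior expectation = 14.513

Posterior for μ is Normal. Precision-weighted mean: (1/0.9·9.3 + 15/5.3·16.56) / (1/0.9 + 15/5.3) = 14.513.
A Normal posterior is symmetric, so mode = mean.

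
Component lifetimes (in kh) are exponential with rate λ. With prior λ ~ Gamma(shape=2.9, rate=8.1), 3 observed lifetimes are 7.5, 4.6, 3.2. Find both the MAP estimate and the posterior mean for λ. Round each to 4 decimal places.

Σ times = 15.3. Posterior: Gamma(shape = 2.9+3 = 5.9, rate = 8.1+15.3 = 23.4).
Mode = (α−1)/β = 4.9/23.4 = 0.2094.
Mean = α/β = 5.9/23.4 = 0.2521.
Right-skewed posterior ⇒ mode < mean.

MAP = 0.2094, posterior mean = 0.2521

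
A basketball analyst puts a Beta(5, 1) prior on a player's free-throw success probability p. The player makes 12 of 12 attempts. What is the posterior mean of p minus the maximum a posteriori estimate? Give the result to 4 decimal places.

-0.0556

Posterior: Beta(5+12, 1+0) = Beta(17, 1).
Since β = 1 ≤ 1 and α > 1, the Beta density is monotone increasing on [0,1]; the mode is at 1.
Mean = 17/(17+1) = 0.9444.
Difference = 0.9444 − 1.0000 = -0.0556.
Left-skewed posterior ⇒ mean < mode.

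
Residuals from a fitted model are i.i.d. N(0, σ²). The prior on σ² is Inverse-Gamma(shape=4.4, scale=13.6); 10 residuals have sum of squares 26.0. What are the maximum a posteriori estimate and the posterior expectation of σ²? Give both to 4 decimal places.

Posterior: Inverse-Gamma(shape = 4.4+10/2 = 9.4, scale = 13.6+26.0/2 = 26.6).
Mode = β/(α+1) = 26.6/10.4 = 2.5577.
Mean = β/(α−1) = 26.6/8.4 = 3.1667.

MAP = 2.5577; posterior mean = 3.1667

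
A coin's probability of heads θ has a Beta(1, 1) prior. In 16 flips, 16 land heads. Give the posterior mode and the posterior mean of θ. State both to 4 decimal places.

θ_MAP = 1.0000, E[θ|data] = 0.9444

Posterior: Beta(1+16, 1+0) = Beta(17, 1).
Since β = 1 ≤ 1 and α > 1, the Beta density is monotone increasing on [0,1]; the mode is at 1.
Mean = 17/(17+1) = 0.9444.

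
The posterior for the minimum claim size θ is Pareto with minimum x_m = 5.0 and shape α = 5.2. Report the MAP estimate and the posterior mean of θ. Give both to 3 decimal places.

MAP = 5.000, posterior mean = 6.190

The Pareto density is strictly decreasing on [x_m, ∞), so the mode is x_m = 5.000.
Mean = α·x_m/(α−1) = 5.2·5.0/4.2 = 6.190.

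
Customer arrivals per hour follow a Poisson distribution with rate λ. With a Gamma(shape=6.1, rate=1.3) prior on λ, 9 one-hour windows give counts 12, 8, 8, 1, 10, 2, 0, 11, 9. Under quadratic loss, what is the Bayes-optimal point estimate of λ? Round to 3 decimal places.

Σ counts = 61. Posterior: Gamma(shape = 6.1+61 = 67.1, rate = 1.3+9 = 10.3).
Mode = (α−1)/β = 66.1/10.3 = 6.417.
Mean = α/β = 67.1/10.3 = 6.515.
Quadratic loss ⇒ the optimal estimator is the posterior mean.

6.515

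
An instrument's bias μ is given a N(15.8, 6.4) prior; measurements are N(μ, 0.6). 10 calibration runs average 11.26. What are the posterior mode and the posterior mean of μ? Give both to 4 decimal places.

posterior mode = 11.3022, posterior mean = 11.3022

Posterior for μ is Normal. Precision-weighted mean: (1/6.4·15.8 + 10/0.6·11.26) / (1/6.4 + 10/0.6) = 11.3022.
A Normal posterior is symmetric, so mode = mean.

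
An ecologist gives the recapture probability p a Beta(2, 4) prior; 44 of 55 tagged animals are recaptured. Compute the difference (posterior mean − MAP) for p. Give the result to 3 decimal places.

Posterior: Beta(2+44, 4+11) = Beta(46, 15).
Mode = (46−1)/(46+15−2) = 45/59 = 0.763.
Mean = 46/(46+15) = 46/61 = 0.754.
Difference = 0.754 − 0.763 = -0.009.

-0.009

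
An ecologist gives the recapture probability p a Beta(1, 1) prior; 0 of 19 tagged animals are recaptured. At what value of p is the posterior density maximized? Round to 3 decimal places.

Posterior: Beta(1+0, 1+19) = Beta(1, 20).
Since α = 1 ≤ 1 and β > 1, the Beta density is monotone decreasing on [0,1]; the mode is at 0.
Mean = 1/(1+20) = 0.048.
This is the posterior mode — the MAP estimate.

0.000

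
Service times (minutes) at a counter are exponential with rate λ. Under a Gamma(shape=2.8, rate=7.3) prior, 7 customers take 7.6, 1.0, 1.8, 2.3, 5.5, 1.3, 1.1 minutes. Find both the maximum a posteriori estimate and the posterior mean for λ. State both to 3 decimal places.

Σ times = 20.6. Posterior: Gamma(shape = 2.8+7 = 9.8, rate = 7.3+20.6 = 27.9).
Mode = (α−1)/β = 8.8/27.9 = 0.315.
Mean = α/β = 9.8/27.9 = 0.351.
Right-skewed posterior ⇒ mode < mean.

MAP: 0.315. Posterior mean: 0.351.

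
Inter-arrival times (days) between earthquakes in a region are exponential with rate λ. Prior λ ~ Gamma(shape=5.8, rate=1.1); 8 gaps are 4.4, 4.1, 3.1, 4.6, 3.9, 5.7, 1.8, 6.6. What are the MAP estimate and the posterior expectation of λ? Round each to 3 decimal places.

Σ times = 34.2. Posterior: Gamma(shape = 5.8+8 = 13.8, rate = 1.1+34.2 = 35.3).
Mode = (α−1)/β = 12.8/35.3 = 0.363.
Mean = α/β = 13.8/35.3 = 0.391.

λ_MAP = 0.363, E[λ|data] = 0.391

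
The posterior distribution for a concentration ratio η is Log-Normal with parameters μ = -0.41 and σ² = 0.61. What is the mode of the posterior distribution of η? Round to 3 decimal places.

Mode = exp(μ − σ²) = exp(-1.02) = 0.361.
Mean = exp(μ + σ²/2) = exp(-0.105) = 0.900.
This is the posterior mode — the MAP estimate.

0.361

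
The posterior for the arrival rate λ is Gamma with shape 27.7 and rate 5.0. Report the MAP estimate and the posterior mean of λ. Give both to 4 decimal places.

Mode = (α−1)/β = 26.7/5.0 = 5.3400.
Mean = α/β = 27.7/5.0 = 5.5400.
Right-skewed posterior ⇒ mode < mean.

MAP = 5.3400; posterior mean = 5.5400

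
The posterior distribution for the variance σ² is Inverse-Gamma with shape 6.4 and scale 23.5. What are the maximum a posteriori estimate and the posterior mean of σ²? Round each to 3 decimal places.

maximum a posteriori estimate = 3.176, posterior mean = 4.352

Mode = β/(α+1) = 23.5/7.4 = 3.176.
Mean = β/(α−1) = 23.5/5.4 = 4.352.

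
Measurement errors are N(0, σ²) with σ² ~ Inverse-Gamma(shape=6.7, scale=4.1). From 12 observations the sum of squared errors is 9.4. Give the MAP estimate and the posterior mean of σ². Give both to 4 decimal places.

Posterior: Inverse-Gamma(shape = 6.7+12/2 = 12.7, scale = 4.1+9.4/2 = 8.8).
Mode = β/(α+1) = 8.8/13.7 = 0.6423.
Mean = β/(α−1) = 8.8/11.7 = 0.7521.

MAP estimate = 0.6423, posterior mean = 0.7521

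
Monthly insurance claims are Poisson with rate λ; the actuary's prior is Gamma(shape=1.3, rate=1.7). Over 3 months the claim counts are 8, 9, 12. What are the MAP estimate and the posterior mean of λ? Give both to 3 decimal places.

MAP = 6.234; posterior mean = 6.447

Σ counts = 29. Posterior: Gamma(shape = 1.3+29 = 30.3, rate = 1.7+3 = 4.7).
Mode = (α−1)/β = 29.3/4.7 = 6.234.
Mean = α/β = 30.3/4.7 = 6.447.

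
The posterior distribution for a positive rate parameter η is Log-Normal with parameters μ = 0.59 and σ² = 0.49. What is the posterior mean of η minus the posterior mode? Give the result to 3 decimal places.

1.200

Mode = exp(μ − σ²) = exp(0.10) = 1.105.
Mean = exp(μ + σ²/2) = exp(0.835) = 2.305.
Difference = 2.305 − 1.105 = 1.200.
Right-skewed posterior ⇒ mode < mean.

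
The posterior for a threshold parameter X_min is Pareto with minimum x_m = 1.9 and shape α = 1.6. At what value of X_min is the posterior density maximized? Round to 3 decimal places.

The Pareto density is strictly decreasing on [x_m, ∞), so the mode is x_m = 1.900.
Mean = α·x_m/(α−1) = 1.6·1.9/0.6 = 5.067.
This is the posterior mode — the MAP estimate.

1.900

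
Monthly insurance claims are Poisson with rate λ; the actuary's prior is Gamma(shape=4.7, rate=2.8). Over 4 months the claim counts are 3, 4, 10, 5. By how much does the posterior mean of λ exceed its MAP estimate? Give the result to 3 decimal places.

0.147

Σ counts = 22. Posterior: Gamma(shape = 4.7+22 = 26.7, rate = 2.8+4 = 6.8).
Mode = (α−1)/β = 25.7/6.8 = 3.779.
Mean = α/β = 26.7/6.8 = 3.926.
Difference = 3.926 − 3.779 = 0.147.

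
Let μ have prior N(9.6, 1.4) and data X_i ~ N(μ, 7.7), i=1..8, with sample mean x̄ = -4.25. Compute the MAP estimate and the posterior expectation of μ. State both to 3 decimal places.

MAP = 1.393, posterior mean = 1.393

Posterior for μ is Normal. Precision-weighted mean: (1/1.4·9.6 + 8/7.7·-4.25) / (1/1.4 + 8/7.7) = 1.393.
A Normal posterior is symmetric, so mode = mean.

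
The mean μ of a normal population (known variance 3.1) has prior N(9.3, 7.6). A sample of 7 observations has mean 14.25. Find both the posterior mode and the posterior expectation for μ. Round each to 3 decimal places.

Posterior for μ is Normal. Precision-weighted mean: (1/7.6·9.3 + 7/3.1·14.25) / (1/7.6 + 7/3.1) = 13.977.
A Normal posterior is symmetric, so mode = mean.

MAP = 13.977, posterior mean = 13.977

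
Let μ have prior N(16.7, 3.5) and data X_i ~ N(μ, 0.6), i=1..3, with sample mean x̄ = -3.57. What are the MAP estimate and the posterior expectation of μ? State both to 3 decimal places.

MAP = -2.474, posterior mean = -2.474

Posterior for μ is Normal. Precision-weighted mean: (1/3.5·16.7 + 3/0.6·-3.57) / (1/3.5 + 3/0.6) = -2.474.
A Normal posterior is symmetric, so mode = mean.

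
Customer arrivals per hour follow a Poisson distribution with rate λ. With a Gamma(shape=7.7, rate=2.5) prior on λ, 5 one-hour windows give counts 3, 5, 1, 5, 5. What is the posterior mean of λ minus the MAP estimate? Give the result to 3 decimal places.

0.133

Σ counts = 19. Posterior: Gamma(shape = 7.7+19 = 26.7, rate = 2.5+5 = 7.5).
Mode = (α−1)/β = 25.7/7.5 = 3.427.
Mean = α/β = 26.7/7.5 = 3.560.
Difference = 3.560 − 3.427 = 0.133.
Right-skewed posterior ⇒ mode < mean.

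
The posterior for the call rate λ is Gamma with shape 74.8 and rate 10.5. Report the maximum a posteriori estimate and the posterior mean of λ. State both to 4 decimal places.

Mode = (α−1)/β = 73.8/10.5 = 7.0286.
Mean = α/β = 74.8/10.5 = 7.1238.
The mean is pulled above the mode by the posterior's right skew.

maximum a posteriori estimate = 7.0286, posterior mean = 7.1238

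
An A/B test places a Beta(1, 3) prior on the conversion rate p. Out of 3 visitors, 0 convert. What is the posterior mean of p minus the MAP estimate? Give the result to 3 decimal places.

Posterior: Beta(1+0, 3+3) = Beta(1, 6).
Since α = 1 ≤ 1 and β > 1, the Beta density is monotone decreasing on [0,1]; the mode is at 0.
Mean = 1/(1+6) = 0.143.
Difference = 0.143 − 0.000 = 0.143.

0.143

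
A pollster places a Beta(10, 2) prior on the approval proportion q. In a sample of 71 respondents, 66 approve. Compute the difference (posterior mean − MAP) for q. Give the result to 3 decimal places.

-0.010

Posterior: Beta(10+66, 2+5) = Beta(76, 7).
Mode = (76−1)/(76+7−2) = 75/81 = 0.926.
Mean = 76/(76+7) = 76/83 = 0.916.
Difference = 0.916 − 0.926 = -0.010.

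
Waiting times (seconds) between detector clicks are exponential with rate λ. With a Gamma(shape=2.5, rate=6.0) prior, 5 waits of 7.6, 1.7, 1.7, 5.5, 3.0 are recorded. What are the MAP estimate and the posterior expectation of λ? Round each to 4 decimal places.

MAP = 0.2549; posterior mean = 0.2941

Σ times = 19.5. Posterior: Gamma(shape = 2.5+5 = 7.5, rate = 6.0+19.5 = 25.5).
Mode = (α−1)/β = 6.5/25.5 = 0.2549.
Mean = α/β = 7.5/25.5 = 0.2941.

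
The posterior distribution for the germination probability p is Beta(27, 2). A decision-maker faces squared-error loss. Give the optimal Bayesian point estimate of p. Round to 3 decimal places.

Mode = (27−1)/(27+2−2) = 26/27 = 0.963.
Mean = 27/(27+2) = 27/29 = 0.931.
Squared-error loss ⇒ the optimal estimator is the posterior mean.

0.931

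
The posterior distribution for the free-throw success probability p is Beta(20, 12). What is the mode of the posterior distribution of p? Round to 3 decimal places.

Mode = (20−1)/(20+12−2) = 19/30 = 0.633.
Mean = 20/(20+12) = 20/32 = 0.625.
This is the posterior mode — the MAP estimate.

0.633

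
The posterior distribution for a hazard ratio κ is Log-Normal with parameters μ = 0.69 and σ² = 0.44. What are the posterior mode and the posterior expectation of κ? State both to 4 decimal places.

Mode = exp(μ − σ²) = exp(0.25) = 1.2840.
Mean = exp(μ + σ²/2) = exp(0.910) = 2.4843.

κ_MAP = 1.2840, E[κ|data] = 2.4843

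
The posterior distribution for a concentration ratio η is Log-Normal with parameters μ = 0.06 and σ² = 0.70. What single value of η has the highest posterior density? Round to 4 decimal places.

Mode = exp(μ − σ²) = exp(-0.64) = 0.5273.
Mean = exp(μ + σ²/2) = exp(0.410) = 1.5068.
This is the posterior mode — the MAP estimate.

0.5273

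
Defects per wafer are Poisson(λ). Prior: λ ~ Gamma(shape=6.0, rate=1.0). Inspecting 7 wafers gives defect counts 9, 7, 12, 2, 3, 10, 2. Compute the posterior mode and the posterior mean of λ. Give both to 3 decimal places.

Σ counts = 45. Posterior: Gamma(shape = 6.0+45 = 51.0, rate = 1.0+7 = 8.0).
Mode = (α−1)/β = 50.0/8.0 = 6.250.
Mean = α/β = 51.0/8.0 = 6.375.

MAP: 6.250. Posterior mean: 6.375.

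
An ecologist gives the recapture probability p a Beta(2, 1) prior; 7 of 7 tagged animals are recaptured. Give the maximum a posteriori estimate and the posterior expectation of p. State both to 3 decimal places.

Posterior: Beta(2+7, 1+0) = Beta(9, 1).
Since β = 1 ≤ 1 and α > 1, the Beta density is monotone increasing on [0,1]; the mode is at 1.
Mean = 9/(9+1) = 0.900.
Mode > mean: the posterior has a left tail.

maximum a posteriori estimate = 1.000, posterior expectation = 0.900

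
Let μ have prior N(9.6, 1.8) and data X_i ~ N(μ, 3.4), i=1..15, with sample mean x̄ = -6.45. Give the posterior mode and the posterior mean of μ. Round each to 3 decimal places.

MAP = -4.655, posterior mean = -4.655

Posterior for μ is Normal. Precision-weighted mean: (1/1.8·9.6 + 15/3.4·-6.45) / (1/1.8 + 15/3.4) = -4.655.
A Normal posterior is symmetric, so mode = mean.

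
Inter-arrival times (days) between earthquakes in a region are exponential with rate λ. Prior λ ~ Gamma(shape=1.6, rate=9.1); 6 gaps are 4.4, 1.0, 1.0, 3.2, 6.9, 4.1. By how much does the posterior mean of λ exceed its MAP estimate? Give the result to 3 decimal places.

0.034

Σ times = 20.6. Posterior: Gamma(shape = 1.6+6 = 7.6, rate = 9.1+20.6 = 29.7).
Mode = (α−1)/β = 6.6/29.7 = 0.222.
Mean = α/β = 7.6/29.7 = 0.256.
Difference = 0.256 − 0.222 = 0.034.
Right-skewed posterior ⇒ mode < mean.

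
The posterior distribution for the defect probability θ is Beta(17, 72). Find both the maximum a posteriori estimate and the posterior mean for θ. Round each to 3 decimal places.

maximum a posteriori estimate = 0.184, posterior mean = 0.191

Mode = (17−1)/(17+72−2) = 16/87 = 0.184.
Mean = 17/(17+72) = 17/89 = 0.191.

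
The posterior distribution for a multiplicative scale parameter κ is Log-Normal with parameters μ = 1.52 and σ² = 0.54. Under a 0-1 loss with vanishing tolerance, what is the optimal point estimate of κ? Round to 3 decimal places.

Mode = exp(μ − σ²) = exp(0.98) = 2.664.
Mean = exp(μ + σ²/2) = exp(1.790) = 5.989.
This is the posterior mode — the MAP estimate.

2.664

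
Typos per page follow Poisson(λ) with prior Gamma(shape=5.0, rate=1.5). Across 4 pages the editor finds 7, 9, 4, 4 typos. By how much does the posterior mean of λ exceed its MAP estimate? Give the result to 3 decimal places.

Σ counts = 24. Posterior: Gamma(shape = 5.0+24 = 29.0, rate = 1.5+4 = 5.5).
Mode = (α−1)/β = 28.0/5.5 = 5.091.
Mean = α/β = 29.0/5.5 = 5.273.
Difference = 5.273 − 5.091 = 0.182.

0.182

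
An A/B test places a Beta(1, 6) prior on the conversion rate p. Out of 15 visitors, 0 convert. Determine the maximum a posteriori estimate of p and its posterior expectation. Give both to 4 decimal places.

Posterior: Beta(1+0, 6+15) = Beta(1, 21).
Since α = 1 ≤ 1 and β > 1, the Beta density is monotone decreasing on [0,1]; the mode is at 0.
Mean = 1/(1+21) = 0.0455.

maximum a posteriori estimate = 0.0000, posterior expectation = 0.0455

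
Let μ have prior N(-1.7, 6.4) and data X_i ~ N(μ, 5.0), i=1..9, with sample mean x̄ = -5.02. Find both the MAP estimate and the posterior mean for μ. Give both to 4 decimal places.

Posterior for μ is Normal. Precision-weighted mean: (1/6.4·-1.7 + 9/5.0·-5.02) / (1/6.4 + 9/5.0) = -4.7548.
A Normal posterior is symmetric, so mode = mean.

MAP = -4.7548; posterior mean = -4.7548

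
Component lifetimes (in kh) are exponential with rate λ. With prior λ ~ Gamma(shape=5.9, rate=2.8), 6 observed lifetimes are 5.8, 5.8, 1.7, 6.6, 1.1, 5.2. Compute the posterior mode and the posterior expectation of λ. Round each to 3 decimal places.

Σ times = 26.2. Posterior: Gamma(shape = 5.9+6 = 11.9, rate = 2.8+26.2 = 29.0).
Mode = (α−1)/β = 10.9/29.0 = 0.376.
Mean = α/β = 11.9/29.0 = 0.410.

MAP = 0.376, posterior mean = 0.410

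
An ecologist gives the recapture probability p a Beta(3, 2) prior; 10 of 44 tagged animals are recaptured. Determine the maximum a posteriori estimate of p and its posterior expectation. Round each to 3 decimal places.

Posterior: Beta(3+10, 2+34) = Beta(13, 36).
Mode = (13−1)/(13+36−2) = 12/47 = 0.255.
Mean = 13/(13+36) = 13/49 = 0.265.
Right-skewed posterior ⇒ mode < mean.

MAP: 0.255. Posterior mean: 0.265.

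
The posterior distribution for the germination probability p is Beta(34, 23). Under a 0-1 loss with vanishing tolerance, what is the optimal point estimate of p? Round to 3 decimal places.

0.600

Mode = (34−1)/(34+23−2) = 33/55 = 0.600.
Mean = 34/(34+23) = 34/57 = 0.596.
This is the posterior mode — the MAP estimate.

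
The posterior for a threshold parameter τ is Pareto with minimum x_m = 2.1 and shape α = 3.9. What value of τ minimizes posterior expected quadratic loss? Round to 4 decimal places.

2.8241

The Pareto density is strictly decreasing on [x_m, ∞), so the mode is x_m = 2.1000.
Mean = α·x_m/(α−1) = 3.9·2.1/2.9 = 2.8241.
Quadratic loss ⇒ the optimal estimator is the posterior mean.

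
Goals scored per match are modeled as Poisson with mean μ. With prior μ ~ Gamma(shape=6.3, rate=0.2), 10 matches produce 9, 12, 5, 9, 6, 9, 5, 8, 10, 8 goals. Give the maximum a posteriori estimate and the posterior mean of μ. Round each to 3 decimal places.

Σ counts = 81. Posterior: Gamma(shape = 6.3+81 = 87.3, rate = 0.2+10 = 10.2).
Mode = (α−1)/β = 86.3/10.2 = 8.461.
Mean = α/β = 87.3/10.2 = 8.559.

MAP = 8.461; posterior mean = 8.559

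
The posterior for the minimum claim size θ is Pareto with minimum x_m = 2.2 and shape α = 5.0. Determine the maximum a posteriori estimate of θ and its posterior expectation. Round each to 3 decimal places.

MAP: 2.200. Posterior mean: 2.750.

The Pareto density is strictly decreasing on [x_m, ∞), so the mode is x_m = 2.200.
Mean = α·x_m/(α−1) = 5.0·2.2/4.0 = 2.750.
Mean > mode: the posterior has a right tail.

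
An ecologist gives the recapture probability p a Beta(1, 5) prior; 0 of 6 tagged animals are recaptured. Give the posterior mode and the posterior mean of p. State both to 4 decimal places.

Posterior: Beta(1+0, 5+6) = Beta(1, 11).
Since α = 1 ≤ 1 and β > 1, the Beta density is monotone decreasing on [0,1]; the mode is at 0.
Mean = 1/(1+11) = 0.0833.
Mean > mode: the posterior has a right tail.

posterior mode = 0.0000, posterior mean = 0.0833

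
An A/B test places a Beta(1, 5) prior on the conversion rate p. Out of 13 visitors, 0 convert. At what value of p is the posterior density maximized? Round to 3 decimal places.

Posterior: Beta(1+0, 5+13) = Beta(1, 18).
Since α = 1 ≤ 1 and β > 1, the Beta density is monotone decreasing on [0,1]; the mode is at 0.
Mean = 1/(1+18) = 0.053.
This is the posterior mode — the MAP estimate.

0.000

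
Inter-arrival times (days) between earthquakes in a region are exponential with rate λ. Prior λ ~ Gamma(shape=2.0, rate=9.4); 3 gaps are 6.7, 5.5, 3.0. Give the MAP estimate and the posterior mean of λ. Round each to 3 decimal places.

Σ times = 15.2. Posterior: Gamma(shape = 2.0+3 = 5.0, rate = 9.4+15.2 = 24.6).
Mode = (α−1)/β = 4.0/24.6 = 0.163.
Mean = α/β = 5.0/24.6 = 0.203.

MAP: 0.163. Posterior mean: 0.203.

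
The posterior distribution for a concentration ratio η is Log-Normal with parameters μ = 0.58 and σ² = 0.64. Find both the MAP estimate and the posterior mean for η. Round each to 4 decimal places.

Mode = exp(μ − σ²) = exp(-0.06) = 0.9418.
Mean = exp(μ + σ²/2) = exp(0.900) = 2.4596.

MAP = 0.9418, posterior mean = 2.4596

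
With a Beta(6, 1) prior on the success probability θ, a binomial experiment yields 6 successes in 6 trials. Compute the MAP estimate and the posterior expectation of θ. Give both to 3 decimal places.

Posterior: Beta(6+6, 1+0) = Beta(12, 1).
Since β = 1 ≤ 1 and α > 1, the Beta density is monotone increasing on [0,1]; the mode is at 1.
Mean = 12/(12+1) = 0.923.
Mode > mean: the posterior has a left tail.

MAP = 1.000, posterior mean = 0.923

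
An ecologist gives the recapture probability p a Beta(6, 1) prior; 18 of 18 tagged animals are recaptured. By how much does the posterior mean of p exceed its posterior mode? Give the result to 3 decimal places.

-0.040

Posterior: Beta(6+18, 1+0) = Beta(24, 1).
Since β = 1 ≤ 1 and α > 1, the Beta density is monotone increasing on [0,1]; the mode is at 1.
Mean = 24/(24+1) = 0.960.
Difference = 0.960 − 1.000 = -0.040.
The posterior is left-skewed, so the mode exceeds the mean.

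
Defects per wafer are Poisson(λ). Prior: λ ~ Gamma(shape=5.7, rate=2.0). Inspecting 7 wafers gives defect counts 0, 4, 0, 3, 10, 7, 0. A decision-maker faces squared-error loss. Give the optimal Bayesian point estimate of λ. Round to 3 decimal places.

3.300

Σ counts = 24. Posterior: Gamma(shape = 5.7+24 = 29.7, rate = 2.0+7 = 9.0).
Mode = (α−1)/β = 28.7/9.0 = 3.189.
Mean = α/β = 29.7/9.0 = 3.300.
Squared-error loss ⇒ the optimal estimator is the posterior mean.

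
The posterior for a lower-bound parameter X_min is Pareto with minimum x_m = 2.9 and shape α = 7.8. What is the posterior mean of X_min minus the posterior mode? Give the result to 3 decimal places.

The Pareto density is strictly decreasing on [x_m, ∞), so the mode is x_m = 2.900.
Mean = α·x_m/(α−1) = 7.8·2.9/6.8 = 3.326.
Difference = 3.326 − 2.900 = 0.426.

0.426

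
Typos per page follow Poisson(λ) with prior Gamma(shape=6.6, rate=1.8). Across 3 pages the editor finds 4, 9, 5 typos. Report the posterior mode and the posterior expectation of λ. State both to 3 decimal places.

Σ counts = 18. Posterior: Gamma(shape = 6.6+18 = 24.6, rate = 1.8+3 = 4.8).
Mode = (α−1)/β = 23.6/4.8 = 4.917.
Mean = α/β = 24.6/4.8 = 5.125.

MAP = 4.917, posterior mean = 5.125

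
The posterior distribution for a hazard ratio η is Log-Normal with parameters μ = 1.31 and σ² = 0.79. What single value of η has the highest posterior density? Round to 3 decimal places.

Mode = exp(μ − σ²) = exp(0.52) = 1.682.
Mean = exp(μ + σ²/2) = exp(1.705) = 5.501.
This is the posterior mode — the MAP estimate.

1.682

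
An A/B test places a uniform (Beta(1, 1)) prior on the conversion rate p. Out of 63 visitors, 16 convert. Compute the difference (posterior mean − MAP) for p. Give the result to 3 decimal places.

Posterior: Beta(1+16, 1+47) = Beta(17, 48).
Mode = (17−1)/(17+48−2) = 16/63 = 0.254.
With a flat prior the MAP equals the MLE, 16/63.
Mean = 17/(17+48) = 17/65 = 0.262.
Difference = 0.262 − 0.254 = 0.008.

0.008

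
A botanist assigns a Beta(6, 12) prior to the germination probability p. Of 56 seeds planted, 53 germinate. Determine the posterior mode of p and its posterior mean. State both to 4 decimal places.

p_MAP = 0.8056, E[p|data] = 0.7973

Posterior: Beta(6+53, 12+3) = Beta(59, 15).
Mode = (59−1)/(59+15−2) = 58/72 = 0.8056.
Mean = 59/(59+15) = 59/74 = 0.7973.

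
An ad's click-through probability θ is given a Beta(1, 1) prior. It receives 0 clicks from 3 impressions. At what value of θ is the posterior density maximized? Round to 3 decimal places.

Posterior: Beta(1+0, 1+3) = Beta(1, 4).
Since α = 1 ≤ 1 and β > 1, the Beta density is monotone decreasing on [0,1]; the mode is at 0.
Mean = 1/(1+4) = 0.200.
This is the posterior mode — the MAP estimate.

0.000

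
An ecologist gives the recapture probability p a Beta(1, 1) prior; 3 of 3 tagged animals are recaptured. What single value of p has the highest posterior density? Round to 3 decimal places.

1.000

Posterior: Beta(1+3, 1+0) = Beta(4, 1).
Since β = 1 ≤ 1 and α > 1, the Beta density is monotone increasing on [0,1]; the mode is at 1.
Mean = 4/(4+1) = 0.800.
This is the posterior mode — the MAP estimate.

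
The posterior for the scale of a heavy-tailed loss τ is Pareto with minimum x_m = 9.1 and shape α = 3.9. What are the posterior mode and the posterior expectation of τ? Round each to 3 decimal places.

The Pareto density is strictly decreasing on [x_m, ∞), so the mode is x_m = 9.100.
Mean = α·x_m/(α−1) = 3.9·9.1/2.9 = 12.238.
Mean > mode: the posterior has a right tail.

posterior mode = 9.100, posterior expectation = 12.238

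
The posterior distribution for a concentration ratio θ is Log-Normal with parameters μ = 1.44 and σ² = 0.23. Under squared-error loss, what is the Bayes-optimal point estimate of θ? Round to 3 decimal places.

4.735

Mode = exp(μ − σ²) = exp(1.21) = 3.353.
Mean = exp(μ + σ²/2) = exp(1.555) = 4.735.
Squared-error loss ⇒ the optimal estimator is the posterior mean.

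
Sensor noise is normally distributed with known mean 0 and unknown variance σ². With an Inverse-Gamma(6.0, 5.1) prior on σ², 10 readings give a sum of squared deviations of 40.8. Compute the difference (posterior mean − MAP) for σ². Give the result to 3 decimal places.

Posterior: Inverse-Gamma(shape = 6.0+10/2 = 11.0, scale = 5.1+40.8/2 = 25.5).
Mode = β/(α+1) = 25.5/12.0 = 2.125.
Mean = β/(α−1) = 25.5/10.0 = 2.550.
Difference = 2.550 − 2.125 = 0.425.

0.425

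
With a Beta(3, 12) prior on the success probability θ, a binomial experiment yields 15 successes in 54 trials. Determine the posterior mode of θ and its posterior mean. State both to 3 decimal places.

MAP = 0.254, posterior mean = 0.261

Posterior: Beta(3+15, 12+39) = Beta(18, 51).
Mode = (18−1)/(18+51−2) = 17/67 = 0.254.
Mean = 18/(18+51) = 18/69 = 0.261.
The posterior is right-skewed, so the mean exceeds the mode.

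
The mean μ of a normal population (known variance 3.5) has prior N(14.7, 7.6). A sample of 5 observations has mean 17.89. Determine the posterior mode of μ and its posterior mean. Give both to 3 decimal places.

Posterior for μ is Normal. Precision-weighted mean: (1/7.6·14.7 + 5/3.5·17.89) / (1/7.6 + 5/3.5) = 17.621.
A Normal posterior is symmetric, so mode = mean.

MAP: 17.621. Posterior mean: 17.621.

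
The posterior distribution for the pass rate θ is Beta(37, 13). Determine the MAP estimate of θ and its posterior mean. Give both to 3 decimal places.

MAP estimate = 0.750, posterior mean = 0.740

Mode = (37−1)/(37+13−2) = 36/48 = 0.750.
Mean = 37/(37+13) = 37/50 = 0.740.
The posterior is left-skewed, so the mode exceeds the mean.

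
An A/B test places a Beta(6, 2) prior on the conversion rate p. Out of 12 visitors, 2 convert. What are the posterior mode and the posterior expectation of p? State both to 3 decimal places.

posterior mode = 0.389, posterior expectation = 0.400

Posterior: Beta(6+2, 2+10) = Beta(8, 12).
Mode = (8−1)/(8+12−2) = 7/18 = 0.389.
Mean = 8/(8+12) = 8/20 = 0.400.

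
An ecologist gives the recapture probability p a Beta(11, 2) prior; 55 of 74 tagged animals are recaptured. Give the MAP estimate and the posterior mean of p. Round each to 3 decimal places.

Posterior: Beta(11+55, 2+19) = Beta(66, 21).
Mode = (66−1)/(66+21−2) = 65/85 = 0.765.
Mean = 66/(66+21) = 66/87 = 0.759.

MAP = 0.765, posterior mean = 0.759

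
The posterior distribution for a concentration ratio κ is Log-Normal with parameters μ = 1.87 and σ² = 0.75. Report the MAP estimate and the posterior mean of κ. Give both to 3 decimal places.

MAP = 3.065, posterior mean = 9.440

Mode = exp(μ − σ²) = exp(1.12) = 3.065.
Mean = exp(μ + σ²/2) = exp(2.245) = 9.440.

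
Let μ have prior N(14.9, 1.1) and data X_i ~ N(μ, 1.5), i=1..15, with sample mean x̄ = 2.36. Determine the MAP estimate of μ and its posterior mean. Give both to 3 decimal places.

MAP estimate = 3.405, posterior mean = 3.405

Posterior for μ is Normal. Precision-weighted mean: (1/1.1·14.9 + 15/1.5·2.36) / (1/1.1 + 15/1.5) = 3.405.
A Normal posterior is symmetric, so mode = mean.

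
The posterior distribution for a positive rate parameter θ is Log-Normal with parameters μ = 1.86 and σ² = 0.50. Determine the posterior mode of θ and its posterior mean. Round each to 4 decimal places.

MAP = 3.8962, posterior mean = 8.2482

Mode = exp(μ − σ²) = exp(1.36) = 3.8962.
Mean = exp(μ + σ²/2) = exp(2.110) = 8.2482.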